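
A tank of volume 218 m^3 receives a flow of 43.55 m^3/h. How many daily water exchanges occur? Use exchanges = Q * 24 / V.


Daily flow volume = 43.55 m^3/h * 24 h = 1045.2 m^3/day
Exchanges = daily flow / tank volume = 1045.2 / 218 = 4.7945 exchanges/day

4.7945 exchanges/day


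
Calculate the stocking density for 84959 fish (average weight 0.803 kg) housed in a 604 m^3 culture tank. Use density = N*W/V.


Total biomass = 84959 fish * 0.803 kg = 68222.077 kg
Density = total biomass / volume = 68222.077 / 604 = 112.95 kg/m^3

112.95 kg/m^3


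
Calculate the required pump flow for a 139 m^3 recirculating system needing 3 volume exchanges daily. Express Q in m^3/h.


Daily recirculation volume = 139 m^3 * 3 = 417 m^3/day
Flow rate Q = daily volume / 24 h = 417 / 24 = 17.375 m^3/h

17.375 m^3/h


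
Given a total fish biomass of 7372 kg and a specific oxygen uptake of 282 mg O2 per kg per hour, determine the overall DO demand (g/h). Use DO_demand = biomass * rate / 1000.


Total O2 consumption (mg/h) = 7372 kg * 282 mg/(kg*h) = 2078904 mg/h
Convert to g/h: 2078904 / 1000 = 2078.904 g/h

2078.904 g/h


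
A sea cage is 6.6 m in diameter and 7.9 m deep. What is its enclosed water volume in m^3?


r = d/2 = 6.6/2 = 3.3 m
Base area = pi*r^2 = pi*3.3^2 = 34.211944 m^2
Volume = 34.211944 * 7.9 = 270.274 m^3

270.274 m^3


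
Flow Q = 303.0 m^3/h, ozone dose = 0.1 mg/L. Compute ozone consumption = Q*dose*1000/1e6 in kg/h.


O3 demand (mg/h) = Q * dose * 1000 = 303.0 * 0.1 * 1000 = 30300 mg/h
Convert mg to kg: 30300 / 1e6 = 0.0303 kg/h

0.0303 kg/h


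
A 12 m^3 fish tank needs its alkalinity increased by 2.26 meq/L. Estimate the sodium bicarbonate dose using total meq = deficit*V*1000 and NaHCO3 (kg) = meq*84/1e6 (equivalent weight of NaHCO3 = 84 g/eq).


Tank volume in L = 12 m^3 * 1000 = 12000 L
Total meq required = 2.26 meq/L * 12000 L = 27120 meq
NaHCO3 mass = 27120 meq * 84 mg/meq / 1e6 = 2.27808 kg

2.27808 kg


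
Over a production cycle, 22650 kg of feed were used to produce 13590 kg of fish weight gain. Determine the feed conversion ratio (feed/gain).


FCR = feed consumed / weight gained
FCR = 22650 kg / 13590 kg = 1.66667

1.66667


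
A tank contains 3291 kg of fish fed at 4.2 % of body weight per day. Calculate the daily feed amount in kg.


Feeding rate fraction = 4.2% / 100 = 0.042
Daily feed = 3291 kg * 0.042 = 138.222 kg/day

138.222 kg/day


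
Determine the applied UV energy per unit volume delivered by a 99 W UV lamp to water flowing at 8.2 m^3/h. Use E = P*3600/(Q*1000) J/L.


Energy delivered per hour = 99 W * 3600 s = 356400 J/h
Volume treated per hour = 8.2 m^3/h * 1000 = 8200 L/h
dose = 356400 / 8200 = 43.4634 J/L

43.4634 J/L


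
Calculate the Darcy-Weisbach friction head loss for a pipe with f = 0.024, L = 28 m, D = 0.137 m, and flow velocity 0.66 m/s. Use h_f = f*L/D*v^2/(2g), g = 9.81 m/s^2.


v^2 = 0.66^2 = 0.4356 m^2/s^2
L/D = 28/0.137 = 204.37956
h_f = f*(L/D)*v^2/(2g) = 0.024 * 204.37956 * 0.4356 / 19.62 = 0.108902 m

0.108902 m


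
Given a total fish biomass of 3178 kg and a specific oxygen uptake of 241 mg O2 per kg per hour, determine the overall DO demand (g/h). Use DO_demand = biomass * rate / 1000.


Total O2 consumption (mg/h) = 3178 kg * 241 mg/(kg*h) = 765898 mg/h
Convert to g/h: 765898 / 1000 = 765.898 g/h

765.898 g/h


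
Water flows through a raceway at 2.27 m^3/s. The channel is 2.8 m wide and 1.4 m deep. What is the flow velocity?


Cross-sectional area = W * d = 2.8 * 1.4 = 3.92 m^2
Velocity = Q / A = 2.27 / 3.92 = 0.579082 m/s

0.579082 m/s


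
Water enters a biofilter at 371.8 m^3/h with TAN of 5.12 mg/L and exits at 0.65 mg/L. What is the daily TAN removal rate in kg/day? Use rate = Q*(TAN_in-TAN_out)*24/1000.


Concentration drop: TAN_in - TAN_out = 5.12 - 0.65 = 4.47 mg/L
Hourly TAN removed = Q * dTAN = 371.8 m^3/h * 4.47 mg/L = 1661.946 g/h  (m^3/h * mg/L = g/h)
Daily TAN removed = 1661.946 * 24 = 39886.704 g/day
Convert to kg/day: 39886.704 / 1000 = 39.886704 kg/day

39.886704 kg/day


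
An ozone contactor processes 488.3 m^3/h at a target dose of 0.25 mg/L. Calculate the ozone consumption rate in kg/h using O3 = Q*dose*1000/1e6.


O3 demand (mg/h) = Q * dose * 1000 = 488.3 * 0.25 * 1000 = 122075 mg/h
Convert mg to kg: 122075 / 1e6 = 0.122075 kg/h

0.122075 kg/h


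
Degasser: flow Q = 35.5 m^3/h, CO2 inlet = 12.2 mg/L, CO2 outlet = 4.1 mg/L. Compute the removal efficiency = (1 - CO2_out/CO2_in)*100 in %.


CO2_out / CO2_in = 4.1 / 12.2 = 0.33606557
Fraction remaining = 0.33606557
efficiency = (1 - 0.33606557) * 100 = 66.3934 %

66.3934 %


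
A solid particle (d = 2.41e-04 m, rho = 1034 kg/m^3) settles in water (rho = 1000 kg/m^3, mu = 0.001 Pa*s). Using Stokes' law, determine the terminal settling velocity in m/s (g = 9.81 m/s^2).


Density difference: rho_p - rho_f = 1034 - 1000 = 34 kg/m^3
d^2 = (2.41e-04)^2 = 5.8081e-08 m^2
Numerator = (rho_p - rho_f) * g * d^2 = 34 * 9.81 * 5.8081e-08 = 1.9372337e-05
Denominator = 18 * mu = 18 * 0.001 = 0.018
v_s = 1.9372337e-05 / 0.018 = 0.00107624 m/s
Check: Re = rho_f * v_s * d / mu = 1000 * 0.00107624 * 2.41e-04 / 0.001 = 0.259 < 1, so Stokes' law applies.

0.00107624 m/s


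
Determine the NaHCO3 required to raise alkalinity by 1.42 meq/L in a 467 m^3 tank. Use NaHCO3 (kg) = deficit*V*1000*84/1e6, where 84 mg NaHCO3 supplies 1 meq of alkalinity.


Tank volume in L = 467 m^3 * 1000 = 467000 L
Total meq required = 1.42 meq/L * 467000 L = 663140 meq
NaHCO3 mass = 663140 meq * 84 mg/meq / 1e6 = 55.7038 kg

55.7038 kg


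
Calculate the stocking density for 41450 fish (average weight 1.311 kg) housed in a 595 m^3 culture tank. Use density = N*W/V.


Total biomass = 41450 fish * 1.311 kg = 54340.95 kg
Density = total biomass / volume = 54340.95 / 595 = 91.3293 kg/m^3

91.3293 kg/m^3


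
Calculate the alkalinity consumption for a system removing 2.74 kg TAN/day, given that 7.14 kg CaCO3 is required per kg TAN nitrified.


Alkalinity factor: 7.14 kg CaCO3 consumed per kg TAN nitrified
alk = 2.74 kg TAN * 7.14 = 19.5636 kg CaCO3/day

19.5636 kg CaCO3/day


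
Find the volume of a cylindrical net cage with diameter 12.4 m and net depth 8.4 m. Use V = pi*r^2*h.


r = d/2 = 12.4/2 = 6.2 m
Base area = pi*r^2 = pi*6.2^2 = 120.76282 m^2
Volume = 120.76282 * 8.4 = 1014.41 m^3

1014.41 m^3


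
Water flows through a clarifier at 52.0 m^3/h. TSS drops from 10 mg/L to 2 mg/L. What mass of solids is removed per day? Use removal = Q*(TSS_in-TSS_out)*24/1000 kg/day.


Concentration drop: TSS_in - TSS_out = 10 - 2 = 8 mg/L
Hourly solids removed = Q * dTSS = 52.0 m^3/h * 8 mg/L = 416 g/h  (m^3/h * mg/L = g/h)
Daily solids removed = 416 * 24 = 9984 g/day
Convert g to kg: 9984 / 1000 = 9.984 kg/day

9.984 kg/day


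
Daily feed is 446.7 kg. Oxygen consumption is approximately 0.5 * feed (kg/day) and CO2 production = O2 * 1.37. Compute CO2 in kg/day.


O2 = 446.7 * 0.5 = 223.35
CO2 = 223.35 * 1.37 = 305.9895

305.9895 kg/day


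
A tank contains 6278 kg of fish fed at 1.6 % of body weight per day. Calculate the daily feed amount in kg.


Feeding rate fraction = 1.6% / 100 = 0.016
Daily feed = 6278 kg * 0.016 = 100.448 kg/day

100.448 kg/day


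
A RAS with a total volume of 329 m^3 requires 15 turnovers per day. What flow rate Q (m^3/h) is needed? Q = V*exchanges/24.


Daily recirculation volume = 329 m^3 * 15 = 4935 m^3/day
Flow rate Q = daily volume / 24 h = 4935 / 24 = 205.625 m^3/h

205.625 m^3/h


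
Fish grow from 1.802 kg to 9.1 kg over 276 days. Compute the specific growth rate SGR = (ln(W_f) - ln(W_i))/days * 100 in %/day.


ln(W_f) = ln(9.1) = 2.2082744
ln(W_i) = ln(1.802) = 0.58889716
ln(W_f) - ln(W_i) = 2.2082744 - 0.58889716 = 1.6193772
SGR = 1.6193772 / 276 * 100 = 0.586731 %/day

0.586731 %/day


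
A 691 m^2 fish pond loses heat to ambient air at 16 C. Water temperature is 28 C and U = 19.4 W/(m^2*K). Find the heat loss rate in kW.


Temperature difference dT = 28 - 16 = 12 K
Heat loss (W) = U * A * dT = 19.4 * 691 * 12 = 160864.8 W
Convert to kW: 160864.8 / 1000 = 160.8648 kW

160.8648 kW


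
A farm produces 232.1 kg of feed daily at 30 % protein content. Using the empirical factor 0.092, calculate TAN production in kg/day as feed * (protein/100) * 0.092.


Protein in feed = 232.1 * 30/100 = 69.63 kg/day
TAN = protein * 0.092 = 69.63 * 0.092 = 6.40596 kg/day

6.40596 kg/day


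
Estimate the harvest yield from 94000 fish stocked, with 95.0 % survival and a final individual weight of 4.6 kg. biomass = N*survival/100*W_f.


Survivors = 94000 * 95.0/100 = 89300 fish
Harvest biomass = survivors * W_f = 89300 * 4.6 = 410780 kg

410780 kg


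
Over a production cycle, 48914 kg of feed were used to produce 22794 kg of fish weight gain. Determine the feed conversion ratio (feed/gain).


FCR = feed consumed / weight gained
FCR = 48914 kg / 22794 kg = 2.14592

2.14592


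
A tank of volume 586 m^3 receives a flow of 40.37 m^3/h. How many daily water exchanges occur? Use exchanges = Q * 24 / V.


Daily flow volume = 40.37 m^3/h * 24 h = 968.88 m^3/day
Exchanges = daily flow / tank volume = 968.88 / 586 = 1.65338 exchanges/day

1.65338 exchanges/day


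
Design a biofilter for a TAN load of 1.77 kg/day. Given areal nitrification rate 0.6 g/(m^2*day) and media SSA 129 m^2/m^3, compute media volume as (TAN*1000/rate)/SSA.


A = 1.77*1000 / 0.6 = 2950 m^2
V = 2950 / 129 = 22.8682

22.8682 m^3


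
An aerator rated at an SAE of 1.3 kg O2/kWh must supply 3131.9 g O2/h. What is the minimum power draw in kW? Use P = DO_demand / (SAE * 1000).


SAE in g O2/kWh = 1.3 * 1000 = 1300 g/kWh
P = DO_demand / SAE_g = 3131.9 / 1300 = 2.40915 kW

2.40915 kW


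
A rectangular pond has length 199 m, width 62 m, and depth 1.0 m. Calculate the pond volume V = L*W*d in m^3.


Base area = L * W = 199 * 62 = 12338 m^2
Volume = area * depth = 12338 * 1.0 = 12338 m^3

12338 m^3


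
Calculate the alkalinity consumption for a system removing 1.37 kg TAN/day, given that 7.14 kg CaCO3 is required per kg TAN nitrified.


Alkalinity factor: 7.14 kg CaCO3 consumed per kg TAN nitrified
alk = 1.37 kg TAN * 7.14 = 9.7818 kg CaCO3/day

9.7818 kg CaCO3/day


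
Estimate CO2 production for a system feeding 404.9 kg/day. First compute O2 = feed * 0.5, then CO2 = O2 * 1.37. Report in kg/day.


O2 = 404.9 * 0.5 = 202.45
CO2 = 202.45 * 1.37 = 277.3565

277.3565 kg/day


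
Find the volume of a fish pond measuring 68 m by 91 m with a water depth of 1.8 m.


Base area = L * W = 68 * 91 = 6188 m^2
Volume = area * depth = 6188 * 1.8 = 11138.4 m^3

11138.4 m^3


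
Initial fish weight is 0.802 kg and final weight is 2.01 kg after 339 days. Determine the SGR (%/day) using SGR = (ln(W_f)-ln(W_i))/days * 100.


ln(W_f) = ln(2.01) = 0.69813472
ln(W_i) = ln(0.802) = -0.22064667
ln(W_f) - ln(W_i) = 0.69813472 - -0.22064667 = 0.91878139
SGR = 0.91878139 / 339 * 100 = 0.271027 %/day

0.271027 %/day


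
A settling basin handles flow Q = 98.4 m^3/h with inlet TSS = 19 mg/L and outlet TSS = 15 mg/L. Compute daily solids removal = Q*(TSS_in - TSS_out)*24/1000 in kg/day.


Concentration drop: TSS_in - TSS_out = 19 - 15 = 4 mg/L
Hourly solids removed = Q * dTSS = 98.4 m^3/h * 4 mg/L = 393.6 g/h  (m^3/h * mg/L = g/h)
Daily solids removed = 393.6 * 24 = 9446.4 g/day
Convert g to kg: 9446.4 / 1000 = 9.4464 kg/day

9.4464 kg/day


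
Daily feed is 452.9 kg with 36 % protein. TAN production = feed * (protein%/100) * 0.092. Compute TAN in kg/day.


Protein in feed = 452.9 * 36/100 = 163.044 kg/day
TAN = protein * 0.092 = 163.044 * 0.092 = 15.000048 kg/day

15.000048 kg/day


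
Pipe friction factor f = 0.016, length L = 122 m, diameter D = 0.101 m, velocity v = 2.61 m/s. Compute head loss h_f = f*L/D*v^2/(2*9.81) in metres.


v^2 = 2.61^2 = 6.8121 m^2/s^2
L/D = 122/0.101 = 1207.9208
h_f = f*(L/D)*v^2/(2g) = 0.016 * 1207.9208 * 6.8121 / 19.62 = 6.71028 m

6.71028 m


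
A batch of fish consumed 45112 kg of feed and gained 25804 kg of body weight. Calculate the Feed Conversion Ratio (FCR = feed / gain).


FCR = feed consumed / weight gained
FCR = 45112 kg / 25804 kg = 1.74826

1.74826


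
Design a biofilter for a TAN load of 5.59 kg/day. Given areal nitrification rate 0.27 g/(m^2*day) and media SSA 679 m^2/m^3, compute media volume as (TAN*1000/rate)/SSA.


A = 5.59*1000 / 0.27 = 20703.704 m^2
V = 20703.704 / 679 = 30.4915

30.4915 m^3


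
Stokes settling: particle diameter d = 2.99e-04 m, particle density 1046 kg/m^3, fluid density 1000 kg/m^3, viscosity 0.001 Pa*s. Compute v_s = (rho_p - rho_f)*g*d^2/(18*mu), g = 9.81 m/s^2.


Density difference: rho_p - rho_f = 1046 - 1000 = 46 kg/m^3
d^2 = (2.99e-04)^2 = 8.9401e-08 m^2
Numerator = (rho_p - rho_f) * g * d^2 = 46 * 9.81 * 8.9401e-08 = 4.0343095e-05
Denominator = 18 * mu = 18 * 0.001 = 0.018
v_s = 4.0343095e-05 / 0.018 = 0.00224128 m/s
Check: Re = rho_f * v_s * d / mu = 1000 * 0.00224128 * 2.99e-04 / 0.001 = 0.67 < 1, so Stokes' law applies.

0.00224128 m/s


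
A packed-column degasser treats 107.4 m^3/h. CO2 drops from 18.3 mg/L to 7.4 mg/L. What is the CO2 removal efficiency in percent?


CO2_out / CO2_in = 7.4 / 18.3 = 0.40437158
Fraction remaining = 0.40437158
efficiency = (1 - 0.40437158) * 100 = 59.5628 %

59.5628 %


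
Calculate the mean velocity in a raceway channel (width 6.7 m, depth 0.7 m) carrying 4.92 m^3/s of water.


Cross-sectional area = W * d = 6.7 * 0.7 = 4.69 m^2
Velocity = Q / A = 4.92 / 4.69 = 1.04904 m/s

1.04904 m/s


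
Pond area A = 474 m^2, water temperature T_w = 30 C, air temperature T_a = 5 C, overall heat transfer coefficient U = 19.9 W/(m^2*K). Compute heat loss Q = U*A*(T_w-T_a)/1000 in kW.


Temperature difference dT = 30 - 5 = 25 K
Heat loss (W) = U * A * dT = 19.9 * 474 * 25 = 235815 W
Convert to kW: 235815 / 1000 = 235.815 kW

235.815 kW


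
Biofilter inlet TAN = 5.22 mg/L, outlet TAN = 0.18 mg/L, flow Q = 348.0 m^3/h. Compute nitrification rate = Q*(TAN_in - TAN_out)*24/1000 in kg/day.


Concentration drop: TAN_in - TAN_out = 5.22 - 0.18 = 5.04 mg/L
Hourly TAN removed = Q * dTAN = 348.0 m^3/h * 5.04 mg/L = 1753.92 g/h  (m^3/h * mg/L = g/h)
Daily TAN removed = 1753.92 * 24 = 42094.08 g/day
Convert to kg/day: 42094.08 / 1000 = 42.09408 kg/day

42.09408 kg/day


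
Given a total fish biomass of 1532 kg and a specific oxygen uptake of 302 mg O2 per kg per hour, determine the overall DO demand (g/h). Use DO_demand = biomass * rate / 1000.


Total O2 consumption (mg/h) = 1532 kg * 302 mg/(kg*h) = 462664 mg/h
Convert to g/h: 462664 / 1000 = 462.664 g/h

462.664 g/h


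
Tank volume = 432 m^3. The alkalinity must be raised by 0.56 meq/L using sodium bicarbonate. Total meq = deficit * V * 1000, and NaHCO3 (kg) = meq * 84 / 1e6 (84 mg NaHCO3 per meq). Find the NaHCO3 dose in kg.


Tank volume in L = 432 m^3 * 1000 = 432000 L
Total meq required = 0.56 meq/L * 432000 L = 241920 meq
NaHCO3 mass = 241920 meq * 84 mg/meq / 1e6 = 20.3213 kg

20.3213 kg


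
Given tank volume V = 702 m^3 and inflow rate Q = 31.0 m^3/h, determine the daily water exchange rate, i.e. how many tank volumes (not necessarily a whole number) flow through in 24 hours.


Daily flow volume = 31.0 m^3/h * 24 h = 744 m^3/day
Exchanges = daily flow / tank volume = 744 / 702 = 1.05983 exchanges/day

1.05983 exchanges/day


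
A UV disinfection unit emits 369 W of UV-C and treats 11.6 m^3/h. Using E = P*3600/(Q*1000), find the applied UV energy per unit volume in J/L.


Energy delivered per hour = 369 W * 3600 s = 1328400 J/h
Volume treated per hour = 11.6 m^3/h * 1000 = 11600 L/h
dose = 1328400 / 11600 = 114.517 J/L

114.517 J/L


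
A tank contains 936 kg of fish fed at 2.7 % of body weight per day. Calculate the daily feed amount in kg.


Feeding rate fraction = 2.7% / 100 = 0.027
Daily feed = 936 kg * 0.027 = 25.272 kg/day

25.272 kg/day


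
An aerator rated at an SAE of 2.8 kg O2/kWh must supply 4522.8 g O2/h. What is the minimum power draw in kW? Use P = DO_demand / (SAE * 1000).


SAE in g O2/kWh = 2.8 * 1000 = 2800 g/kWh
P = DO_demand / SAE_g = 4522.8 / 2800 = 1.61529 kW

1.61529 kW


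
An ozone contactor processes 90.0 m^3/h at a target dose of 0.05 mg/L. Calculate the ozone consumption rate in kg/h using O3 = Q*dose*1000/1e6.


O3 demand (mg/h) = Q * dose * 1000 = 90.0 * 0.05 * 1000 = 4500 mg/h
Convert mg to kg: 4500 / 1e6 = 0.0045 kg/h

0.0045 kg/h


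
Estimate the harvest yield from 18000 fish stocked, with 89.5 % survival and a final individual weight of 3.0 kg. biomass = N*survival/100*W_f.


Survivors = 18000 * 89.5/100 = 16110 fish
Harvest biomass = survivors * W_f = 16110 * 3.0 = 48330 kg

48330 kg


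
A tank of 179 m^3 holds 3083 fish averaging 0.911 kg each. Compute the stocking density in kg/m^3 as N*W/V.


Total biomass = 3083 fish * 0.911 kg = 2808.613 kg
Density = total biomass / volume = 2808.613 / 179 = 15.6906 kg/m^3

15.6906 kg/m^3


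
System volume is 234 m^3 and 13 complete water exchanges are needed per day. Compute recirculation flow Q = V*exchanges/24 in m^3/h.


Daily recirculation volume = 234 m^3 * 13 = 3042 m^3/day
Flow rate Q = daily volume / 24 h = 3042 / 24 = 126.75 m^3/h

126.75 m^3/h


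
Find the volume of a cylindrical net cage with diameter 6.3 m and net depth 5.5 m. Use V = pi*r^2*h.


r = d/2 = 6.3/2 = 3.15 m
Base area = pi*r^2 = pi*3.15^2 = 31.172453 m^2
Volume = 31.172453 * 5.5 = 171.448 m^3

171.448 m^3


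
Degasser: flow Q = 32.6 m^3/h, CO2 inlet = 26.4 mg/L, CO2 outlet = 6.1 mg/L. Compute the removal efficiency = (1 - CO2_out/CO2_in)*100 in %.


CO2_out / CO2_in = 6.1 / 26.4 = 0.23106061
Fraction remaining = 0.23106061
efficiency = (1 - 0.23106061) * 100 = 76.8939 %

76.8939 %


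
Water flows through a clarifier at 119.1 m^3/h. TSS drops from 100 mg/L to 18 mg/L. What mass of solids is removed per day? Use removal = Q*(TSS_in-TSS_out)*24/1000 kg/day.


Concentration drop: TSS_in - TSS_out = 100 - 18 = 82 mg/L
Hourly solids removed = Q * dTSS = 119.1 m^3/h * 82 mg/L = 9766.2 g/h  (m^3/h * mg/L = g/h)
Daily solids removed = 9766.2 * 24 = 234388.8 g/day
Convert g to kg: 234388.8 / 1000 = 234.3888 kg/day

234.3888 kg/day


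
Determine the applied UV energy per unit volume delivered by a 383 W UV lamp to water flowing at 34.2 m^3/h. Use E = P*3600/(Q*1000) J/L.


Energy delivered per hour = 383 W * 3600 s = 1378800 J/h
Volume treated per hour = 34.2 m^3/h * 1000 = 34200 L/h
dose = 1378800 / 34200 = 40.3158 J/L

40.3158 J/L


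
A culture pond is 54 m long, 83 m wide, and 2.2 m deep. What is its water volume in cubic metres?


Base area = L * W = 54 * 83 = 4482 m^2
Volume = area * depth = 4482 * 2.2 = 9860.4 m^3

9860.4 m^3


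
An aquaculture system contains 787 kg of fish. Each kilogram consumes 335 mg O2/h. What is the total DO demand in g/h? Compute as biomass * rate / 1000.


Total O2 consumption (mg/h) = 787 kg * 335 mg/(kg*h) = 263645 mg/h
Convert to g/h: 263645 / 1000 = 263.645 g/h

263.645 g/h


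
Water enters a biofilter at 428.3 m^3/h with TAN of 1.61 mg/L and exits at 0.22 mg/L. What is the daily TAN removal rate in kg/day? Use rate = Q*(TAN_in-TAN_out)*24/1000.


Concentration drop: TAN_in - TAN_out = 1.61 - 0.22 = 1.39 mg/L
Hourly TAN removed = Q * dTAN = 428.3 m^3/h * 1.39 mg/L = 595.337 g/h  (m^3/h * mg/L = g/h)
Daily TAN removed = 595.337 * 24 = 14288.088 g/day
Convert to kg/day: 14288.088 / 1000 = 14.288088 kg/day

14.288088 kg/day


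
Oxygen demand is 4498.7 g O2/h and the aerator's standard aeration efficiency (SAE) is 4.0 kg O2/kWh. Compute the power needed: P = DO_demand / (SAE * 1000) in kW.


SAE in g O2/kWh = 4.0 * 1000 = 4000 g/kWh
P = DO_demand / SAE_g = 4498.7 / 4000 = 1.12467 kW

1.12467 kW


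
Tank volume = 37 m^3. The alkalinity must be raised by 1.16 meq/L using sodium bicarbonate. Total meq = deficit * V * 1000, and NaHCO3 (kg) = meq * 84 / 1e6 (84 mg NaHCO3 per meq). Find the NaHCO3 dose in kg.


Tank volume in L = 37 m^3 * 1000 = 37000 L
Total meq required = 1.16 meq/L * 37000 L = 42920 meq
NaHCO3 mass = 42920 meq * 84 mg/meq / 1e6 = 3.60528 kg

3.60528 kg


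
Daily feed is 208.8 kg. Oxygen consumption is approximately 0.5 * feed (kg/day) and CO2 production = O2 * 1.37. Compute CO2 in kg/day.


O2 = 208.8 * 0.5 = 104.4
CO2 = 104.4 * 1.37 = 143.028

143.028 kg/day


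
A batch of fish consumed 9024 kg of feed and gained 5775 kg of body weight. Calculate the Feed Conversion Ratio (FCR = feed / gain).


FCR = feed consumed / weight gained
FCR = 9024 kg / 5775 kg = 1.5626

1.5626


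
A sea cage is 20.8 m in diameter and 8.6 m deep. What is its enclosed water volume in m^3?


r = d/2 = 20.8/2 = 10.4 m
Base area = pi*r^2 = pi*10.4^2 = 339.79466 m^2
Volume = 339.79466 * 8.6 = 2922.23 m^3

2922.23 m^3


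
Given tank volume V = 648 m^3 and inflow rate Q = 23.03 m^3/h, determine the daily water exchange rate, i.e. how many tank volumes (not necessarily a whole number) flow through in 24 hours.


Daily flow volume = 23.03 m^3/h * 24 h = 552.72 m^3/day
Exchanges = daily flow / tank volume = 552.72 / 648 = 0.852963 exchanges/day

0.852963 exchanges/day


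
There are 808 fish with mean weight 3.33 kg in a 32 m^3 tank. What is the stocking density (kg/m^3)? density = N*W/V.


Total biomass = 808 fish * 3.33 kg = 2690.64 kg
Density = total biomass / volume = 2690.64 / 32 = 84.0825 kg/m^3

84.0825 kg/m^3


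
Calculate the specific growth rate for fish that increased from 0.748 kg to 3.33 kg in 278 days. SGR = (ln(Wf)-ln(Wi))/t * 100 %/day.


ln(W_f) = ln(3.33) = 1.2029723
ln(W_i) = ln(0.748) = -0.2903523
ln(W_f) - ln(W_i) = 1.2029723 - -0.2903523 = 1.4933246
SGR = 1.4933246 / 278 * 100 = 0.537167 %/day

0.537167 %/day


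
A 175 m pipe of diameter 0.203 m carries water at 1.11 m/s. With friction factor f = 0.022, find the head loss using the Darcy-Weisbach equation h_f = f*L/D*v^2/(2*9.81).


v^2 = 1.11^2 = 1.2321 m^2/s^2
L/D = 175/0.203 = 862.06897
h_f = f*(L/D)*v^2/(2g) = 0.022 * 862.06897 * 1.2321 / 19.62 = 1.191 m

1.191 m


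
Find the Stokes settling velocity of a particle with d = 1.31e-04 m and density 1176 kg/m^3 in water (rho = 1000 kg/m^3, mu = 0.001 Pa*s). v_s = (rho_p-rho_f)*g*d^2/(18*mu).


Density difference: rho_p - rho_f = 1176 - 1000 = 176 kg/m^3
d^2 = (1.31e-04)^2 = 1.7161e-08 m^2
Numerator = (rho_p - rho_f) * g * d^2 = 176 * 9.81 * 1.7161e-08 = 2.9629496e-05
Denominator = 18 * mu = 18 * 0.001 = 0.018
v_s = 2.9629496e-05 / 0.018 = 0.00164608 m/s
Check: Re = rho_f * v_s * d / mu = 1000 * 0.00164608 * 1.31e-04 / 0.001 = 0.216 < 1, so Stokes' law applies.

0.00164608 m/s


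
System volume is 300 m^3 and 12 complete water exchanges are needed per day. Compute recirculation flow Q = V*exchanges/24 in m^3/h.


Daily recirculation volume = 300 m^3 * 12 = 3600 m^3/day
Flow rate Q = daily volume / 24 h = 3600 / 24 = 150 m^3/h

150 m^3/h


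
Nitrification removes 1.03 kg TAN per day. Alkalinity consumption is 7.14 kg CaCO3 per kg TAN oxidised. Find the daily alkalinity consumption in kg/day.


Alkalinity factor: 7.14 kg CaCO3 consumed per kg TAN nitrified
alk = 1.03 kg TAN * 7.14 = 7.3542 kg CaCO3/day

7.3542 kg CaCO3/day


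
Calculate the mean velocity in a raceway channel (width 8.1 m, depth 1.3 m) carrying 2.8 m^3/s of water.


Cross-sectional area = W * d = 8.1 * 1.3 = 10.53 m^2
Velocity = Q / A = 2.8 / 10.53 = 0.265907 m/s

0.265907 m/s


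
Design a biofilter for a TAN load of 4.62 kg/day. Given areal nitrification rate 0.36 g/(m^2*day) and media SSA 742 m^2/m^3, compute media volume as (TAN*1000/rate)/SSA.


A = 4.62*1000 / 0.36 = 12833.333 m^2
V = 12833.333 / 742 = 17.2956

17.2956 m^3


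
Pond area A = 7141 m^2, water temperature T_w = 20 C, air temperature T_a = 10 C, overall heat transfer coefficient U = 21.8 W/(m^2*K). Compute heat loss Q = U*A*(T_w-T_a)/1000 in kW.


Temperature difference dT = 20 - 10 = 10 K
Heat loss (W) = U * A * dT = 21.8 * 7141 * 10 = 1556738 W
Convert to kW: 1556738 / 1000 = 1556.738 kW

1556.738 kW


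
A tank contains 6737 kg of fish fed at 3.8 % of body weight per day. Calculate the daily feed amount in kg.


Feeding rate fraction = 3.8% / 100 = 0.038
Daily feed = 6737 kg * 0.038 = 256.006 kg/day

256.006 kg/day


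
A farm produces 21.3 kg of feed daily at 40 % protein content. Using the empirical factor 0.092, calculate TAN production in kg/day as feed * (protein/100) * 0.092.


Protein in feed = 21.3 * 40/100 = 8.52 kg/day
TAN = protein * 0.092 = 8.52 * 0.092 = 0.78384 kg/day

0.78384 kg/day


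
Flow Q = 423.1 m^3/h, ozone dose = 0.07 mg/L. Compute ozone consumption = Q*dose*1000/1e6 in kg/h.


O3 demand (mg/h) = Q * dose * 1000 = 423.1 * 0.07 * 1000 = 29617 mg/h
Convert mg to kg: 29617 / 1e6 = 0.029617 kg/h

0.029617 kg/h


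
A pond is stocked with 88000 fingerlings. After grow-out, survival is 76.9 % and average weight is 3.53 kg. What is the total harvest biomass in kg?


Survivors = 88000 * 76.9/100 = 67672 fish
Harvest biomass = survivors * W_f = 67672 * 3.53 = 238882.16 kg

238882.16 kg


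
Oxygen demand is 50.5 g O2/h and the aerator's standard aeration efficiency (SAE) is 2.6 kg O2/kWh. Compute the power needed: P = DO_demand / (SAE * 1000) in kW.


SAE in g O2/kWh = 2.6 * 1000 = 2600 g/kWh
P = DO_demand / SAE_g = 50.5 / 2600 = 0.0194231 kW

0.0194231 kW


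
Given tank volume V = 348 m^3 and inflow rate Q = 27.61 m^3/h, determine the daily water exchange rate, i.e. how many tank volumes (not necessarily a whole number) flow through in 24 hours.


Daily flow volume = 27.61 m^3/h * 24 h = 662.64 m^3/day
Exchanges = daily flow / tank volume = 662.64 / 348 = 1.90414 exchanges/day

1.90414 exchanges/day


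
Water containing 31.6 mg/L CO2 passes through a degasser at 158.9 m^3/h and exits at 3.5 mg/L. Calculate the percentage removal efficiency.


CO2_out / CO2_in = 3.5 / 31.6 = 0.11075949
Fraction remaining = 0.11075949
efficiency = (1 - 0.11075949) * 100 = 88.9241 %

88.9241 %


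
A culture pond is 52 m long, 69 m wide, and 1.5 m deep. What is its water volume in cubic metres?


Base area = L * W = 52 * 69 = 3588 m^2
Volume = area * depth = 3588 * 1.5 = 5382 m^3

5382 m^3


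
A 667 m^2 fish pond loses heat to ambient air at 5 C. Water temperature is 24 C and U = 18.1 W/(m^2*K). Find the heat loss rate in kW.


Temperature difference dT = 24 - 5 = 19 K
Heat loss (W) = U * A * dT = 18.1 * 667 * 19 = 229381.3 W
Convert to kW: 229381.3 / 1000 = 229.3813 kW

229.3813 kW


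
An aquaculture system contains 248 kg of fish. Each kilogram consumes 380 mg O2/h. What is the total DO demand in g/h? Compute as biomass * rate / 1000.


Total O2 consumption (mg/h) = 248 kg * 380 mg/(kg*h) = 94240 mg/h
Convert to g/h: 94240 / 1000 = 94.24 g/h

94.24 g/h


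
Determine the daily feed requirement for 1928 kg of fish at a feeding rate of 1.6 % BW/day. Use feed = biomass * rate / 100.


Feeding rate fraction = 1.6% / 100 = 0.016
Daily feed = 1928 kg * 0.016 = 30.848 kg/day

30.848 kg/day


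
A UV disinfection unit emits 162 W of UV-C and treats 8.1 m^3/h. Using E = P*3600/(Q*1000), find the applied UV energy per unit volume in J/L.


Energy delivered per hour = 162 W * 3600 s = 583200 J/h
Volume treated per hour = 8.1 m^3/h * 1000 = 8100 L/h
dose = 583200 / 8100 = 72 J/L

72 J/L


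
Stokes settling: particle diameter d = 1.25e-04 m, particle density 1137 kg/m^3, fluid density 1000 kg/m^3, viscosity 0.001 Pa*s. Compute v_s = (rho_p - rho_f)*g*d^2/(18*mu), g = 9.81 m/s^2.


Density difference: rho_p - rho_f = 1137 - 1000 = 137 kg/m^3
d^2 = (1.25e-04)^2 = 1.5625e-08 m^2
Numerator = (rho_p - rho_f) * g * d^2 = 137 * 9.81 * 1.5625e-08 = 2.0999531e-05
Denominator = 18 * mu = 18 * 0.001 = 0.018
v_s = 2.0999531e-05 / 0.018 = 0.00116664 m/s
Check: Re = rho_f * v_s * d / mu = 1000 * 0.00116664 * 1.25e-04 / 0.001 = 0.146 < 1, so Stokes' law applies.

0.00116664 m/s


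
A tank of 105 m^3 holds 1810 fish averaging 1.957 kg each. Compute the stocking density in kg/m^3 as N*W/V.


Total biomass = 1810 fish * 1.957 kg = 3542.17 kg
Density = total biomass / volume = 3542.17 / 105 = 33.735 kg/m^3

33.735 kg/m^3


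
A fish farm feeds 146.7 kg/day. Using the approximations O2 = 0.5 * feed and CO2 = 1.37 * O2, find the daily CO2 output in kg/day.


O2 = 146.7 * 0.5 = 73.35
CO2 = 73.35 * 1.37 = 100.4895

100.4895 kg/day


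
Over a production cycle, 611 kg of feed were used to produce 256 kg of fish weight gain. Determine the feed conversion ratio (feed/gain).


FCR = feed consumed / weight gained
FCR = 611 kg / 256 kg = 2.38672

2.38672


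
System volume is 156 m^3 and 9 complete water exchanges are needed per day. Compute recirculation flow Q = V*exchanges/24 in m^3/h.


Daily recirculation volume = 156 m^3 * 9 = 1404 m^3/day
Flow rate Q = daily volume / 24 h = 1404 / 24 = 58.5 m^3/h

58.5 m^3/h


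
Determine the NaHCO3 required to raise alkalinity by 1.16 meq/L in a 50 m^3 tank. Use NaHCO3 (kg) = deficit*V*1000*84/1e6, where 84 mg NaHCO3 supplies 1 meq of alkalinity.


Tank volume in L = 50 m^3 * 1000 = 50000 L
Total meq required = 1.16 meq/L * 50000 L = 58000 meq
NaHCO3 mass = 58000 meq * 84 mg/meq / 1e6 = 4.872 kg

4.872 kg


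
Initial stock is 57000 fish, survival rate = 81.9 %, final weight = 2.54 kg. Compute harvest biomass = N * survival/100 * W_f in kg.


Survivors = 57000 * 81.9/100 = 46683 fish
Harvest biomass = survivors * W_f = 46683 * 2.54 = 118574.82 kg

118574.82 kg


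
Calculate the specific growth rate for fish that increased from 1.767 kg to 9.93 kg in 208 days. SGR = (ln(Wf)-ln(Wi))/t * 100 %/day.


ln(W_f) = ln(9.93) = 2.2955605
ln(W_i) = ln(1.767) = 0.56928319
ln(W_f) - ln(W_i) = 2.2955605 - 0.56928319 = 1.7262773
SGR = 1.7262773 / 208 * 100 = 0.829941 %/day

0.829941 %/day


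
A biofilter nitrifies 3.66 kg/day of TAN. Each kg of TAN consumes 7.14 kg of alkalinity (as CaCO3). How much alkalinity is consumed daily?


Alkalinity factor: 7.14 kg CaCO3 consumed per kg TAN nitrified
alk = 3.66 kg TAN * 7.14 = 26.1324 kg CaCO3/day

26.1324 kg CaCO3/day


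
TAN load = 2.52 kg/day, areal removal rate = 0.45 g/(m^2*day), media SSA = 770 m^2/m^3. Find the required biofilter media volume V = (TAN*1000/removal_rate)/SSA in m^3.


A = 2.52*1000 / 0.45 = 5600 m^2
V = 5600 / 770 = 7.27273

7.27273 m^3


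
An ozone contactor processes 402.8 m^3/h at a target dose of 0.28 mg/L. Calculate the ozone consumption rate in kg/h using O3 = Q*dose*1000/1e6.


O3 demand (mg/h) = Q * dose * 1000 = 402.8 * 0.28 * 1000 = 112784 mg/h
Convert mg to kg: 112784 / 1e6 = 0.112784 kg/h

0.112784 kg/h


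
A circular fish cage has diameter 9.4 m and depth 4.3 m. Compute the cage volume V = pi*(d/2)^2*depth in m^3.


r = d/2 = 9.4/2 = 4.7 m
Base area = pi*r^2 = pi*4.7^2 = 69.397782 m^2
Volume = 69.397782 * 4.3 = 298.41 m^3

298.41 m^3


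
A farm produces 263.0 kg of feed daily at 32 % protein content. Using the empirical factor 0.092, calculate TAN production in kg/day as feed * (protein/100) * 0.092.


Protein in feed = 263.0 * 32/100 = 84.16 kg/day
TAN = protein * 0.092 = 84.16 * 0.092 = 7.74272 kg/day

7.74272 kg/day


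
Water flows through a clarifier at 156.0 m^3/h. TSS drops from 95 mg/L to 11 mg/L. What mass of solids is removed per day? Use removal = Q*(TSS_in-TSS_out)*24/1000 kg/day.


Concentration drop: TSS_in - TSS_out = 95 - 11 = 84 mg/L
Hourly solids removed = Q * dTSS = 156.0 m^3/h * 84 mg/L = 13104 g/h  (m^3/h * mg/L = g/h)
Daily solids removed = 13104 * 24 = 314496 g/day
Convert g to kg: 314496 / 1000 = 314.496 kg/day

314.496 kg/day


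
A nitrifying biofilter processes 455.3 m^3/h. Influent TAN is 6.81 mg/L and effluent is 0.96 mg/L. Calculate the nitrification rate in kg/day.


Concentration drop: TAN_in - TAN_out = 6.81 - 0.96 = 5.85 mg/L
Hourly TAN removed = Q * dTAN = 455.3 m^3/h * 5.85 mg/L = 2663.505 g/h  (m^3/h * mg/L = g/h)
Daily TAN removed = 2663.505 * 24 = 63924.12 g/day
Convert to kg/day: 63924.12 / 1000 = 63.92412 kg/day

63.92412 kg/day


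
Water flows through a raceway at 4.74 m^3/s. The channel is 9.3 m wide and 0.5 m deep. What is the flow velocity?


Cross-sectional area = W * d = 9.3 * 0.5 = 4.65 m^2
Velocity = Q / A = 4.74 / 4.65 = 1.01935 m/s

1.01935 m/s


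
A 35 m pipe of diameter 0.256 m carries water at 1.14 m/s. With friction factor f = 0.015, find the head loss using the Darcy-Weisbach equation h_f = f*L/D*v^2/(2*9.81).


v^2 = 1.14^2 = 1.2996 m^2/s^2
L/D = 35/0.256 = 136.71875
h_f = f*(L/D)*v^2/(2g) = 0.015 * 136.71875 * 1.2996 / 19.62 = 0.135841 m

0.135841 m


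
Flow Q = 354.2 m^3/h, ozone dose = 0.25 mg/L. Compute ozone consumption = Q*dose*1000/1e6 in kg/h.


O3 demand (mg/h) = Q * dose * 1000 = 354.2 * 0.25 * 1000 = 88550 mg/h
Convert mg to kg: 88550 / 1e6 = 0.08855 kg/h

0.08855 kg/h


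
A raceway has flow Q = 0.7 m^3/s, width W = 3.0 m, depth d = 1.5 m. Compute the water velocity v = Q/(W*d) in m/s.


Cross-sectional area = W * d = 3.0 * 1.5 = 4.5 m^2
Velocity = Q / A = 0.7 / 4.5 = 0.155556 m/s

0.155556 m/s


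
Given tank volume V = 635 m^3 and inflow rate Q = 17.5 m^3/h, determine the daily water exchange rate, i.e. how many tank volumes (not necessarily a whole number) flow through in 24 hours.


Daily flow volume = 17.5 m^3/h * 24 h = 420 m^3/day
Exchanges = daily flow / tank volume = 420 / 635 = 0.661417 exchanges/day

0.661417 exchanges/day


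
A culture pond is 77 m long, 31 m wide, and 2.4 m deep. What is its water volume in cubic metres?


Base area = L * W = 77 * 31 = 2387 m^2
Volume = area * depth = 2387 * 2.4 = 5728.8 m^3

5728.8 m^3


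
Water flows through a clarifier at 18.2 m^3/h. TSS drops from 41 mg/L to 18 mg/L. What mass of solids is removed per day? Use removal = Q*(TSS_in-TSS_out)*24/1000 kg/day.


Concentration drop: TSS_in - TSS_out = 41 - 18 = 23 mg/L
Hourly solids removed = Q * dTSS = 18.2 m^3/h * 23 mg/L = 418.6 g/h  (m^3/h * mg/L = g/h)
Daily solids removed = 418.6 * 24 = 10046.4 g/day
Convert g to kg: 10046.4 / 1000 = 10.0464 kg/day

10.0464 kg/day


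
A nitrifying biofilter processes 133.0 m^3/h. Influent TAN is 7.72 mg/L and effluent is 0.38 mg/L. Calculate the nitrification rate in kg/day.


Concentration drop: TAN_in - TAN_out = 7.72 - 0.38 = 7.34 mg/L
Hourly TAN removed = Q * dTAN = 133.0 m^3/h * 7.34 mg/L = 976.22 g/h  (m^3/h * mg/L = g/h)
Daily TAN removed = 976.22 * 24 = 23429.28 g/day
Convert to kg/day: 23429.28 / 1000 = 23.42928 kg/day

23.42928 kg/day


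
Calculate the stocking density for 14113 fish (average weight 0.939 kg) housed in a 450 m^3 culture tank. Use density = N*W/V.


Total biomass = 14113 fish * 0.939 kg = 13252.107 kg
Density = total biomass / volume = 13252.107 / 450 = 29.4491 kg/m^3

29.4491 kg/m^3


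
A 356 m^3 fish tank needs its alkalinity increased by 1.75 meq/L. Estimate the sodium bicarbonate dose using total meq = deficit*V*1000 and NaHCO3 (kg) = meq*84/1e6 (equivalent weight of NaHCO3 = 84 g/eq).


Tank volume in L = 356 m^3 * 1000 = 356000 L
Total meq required = 1.75 meq/L * 356000 L = 623000 meq
NaHCO3 mass = 623000 meq * 84 mg/meq / 1e6 = 52.332 kg

52.332 kg


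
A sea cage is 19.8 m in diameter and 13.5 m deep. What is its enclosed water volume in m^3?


r = d/2 = 19.8/2 = 9.9 m
Base area = pi*r^2 = pi*9.9^2 = 307.9075 m^2
Volume = 307.9075 * 13.5 = 4156.75 m^3

4156.75 m^3


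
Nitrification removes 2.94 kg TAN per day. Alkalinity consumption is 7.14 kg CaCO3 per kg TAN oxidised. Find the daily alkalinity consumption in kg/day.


Alkalinity factor: 7.14 kg CaCO3 consumed per kg TAN nitrified
alk = 2.94 kg TAN * 7.14 = 20.9916 kg CaCO3/day

20.9916 kg CaCO3/day


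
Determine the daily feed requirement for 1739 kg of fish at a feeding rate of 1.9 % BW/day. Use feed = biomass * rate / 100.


Feeding rate fraction = 1.9% / 100 = 0.019
Daily feed = 1739 kg * 0.019 = 33.041 kg/day

33.041 kg/day


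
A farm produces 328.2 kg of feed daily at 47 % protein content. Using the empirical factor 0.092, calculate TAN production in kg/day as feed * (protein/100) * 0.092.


Protein in feed = 328.2 * 47/100 = 154.254 kg/day
TAN = protein * 0.092 = 154.254 * 0.092 = 14.191368 kg/day

14.191368 kg/day


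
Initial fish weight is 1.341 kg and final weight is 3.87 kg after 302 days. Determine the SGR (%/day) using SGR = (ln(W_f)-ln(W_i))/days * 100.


ln(W_f) = ln(3.87) = 1.3532545
ln(W_i) = ln(1.341) = 0.2934156
ln(W_f) - ln(W_i) = 1.3532545 - 0.2934156 = 1.0598389
SGR = 1.0598389 / 302 * 100 = 0.35094 %/day

0.35094 %/day


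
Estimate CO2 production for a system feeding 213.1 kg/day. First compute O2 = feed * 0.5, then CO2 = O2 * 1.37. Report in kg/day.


O2 = 213.1 * 0.5 = 106.55
CO2 = 106.55 * 1.37 = 145.9735

145.9735 kg/day


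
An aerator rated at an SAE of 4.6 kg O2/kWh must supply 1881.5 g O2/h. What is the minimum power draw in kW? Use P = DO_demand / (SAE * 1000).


SAE in g O2/kWh = 4.6 * 1000 = 4600 g/kWh
P = DO_demand / SAE_g = 1881.5 / 4600 = 0.409022 kW

0.409022 kW


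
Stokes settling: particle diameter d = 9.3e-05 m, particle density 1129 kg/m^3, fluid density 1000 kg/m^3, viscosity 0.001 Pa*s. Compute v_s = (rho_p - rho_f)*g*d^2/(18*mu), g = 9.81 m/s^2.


Density difference: rho_p - rho_f = 1129 - 1000 = 129 kg/m^3
d^2 = (9.3e-05)^2 = 8.649e-09 m^2
Numerator = (rho_p - rho_f) * g * d^2 = 129 * 9.81 * 8.649e-09 = 1.0945223e-05
Denominator = 18 * mu = 18 * 0.001 = 0.018
v_s = 1.0945223e-05 / 0.018 = 6.08068e-04 m/s
Check: Re = rho_f * v_s * d / mu = 1000 * 6.08068e-04 * 9.3e-05 / 0.001 = 0.0566 < 1, so Stokes' law applies.

6.08068e-04 m/s


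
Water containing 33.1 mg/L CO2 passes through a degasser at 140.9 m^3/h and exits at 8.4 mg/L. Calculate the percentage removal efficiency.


CO2_out / CO2_in = 8.4 / 33.1 = 0.25377644
Fraction remaining = 0.25377644
efficiency = (1 - 0.25377644) * 100 = 74.6224 %

74.6224 %


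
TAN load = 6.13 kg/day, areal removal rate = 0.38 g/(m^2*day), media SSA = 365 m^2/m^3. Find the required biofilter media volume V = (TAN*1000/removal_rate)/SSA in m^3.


A = 6.13*1000 / 0.38 = 16131.579 m^2
V = 16131.579 / 365 = 44.1961

44.1961 m^3


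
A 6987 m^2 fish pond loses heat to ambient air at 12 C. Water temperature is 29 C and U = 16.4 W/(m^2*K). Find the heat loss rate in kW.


Temperature difference dT = 29 - 12 = 17 K
Heat loss (W) = U * A * dT = 16.4 * 6987 * 17 = 1947975.6 W
Convert to kW: 1947975.6 / 1000 = 1947.9756 kW

1947.9756 kW


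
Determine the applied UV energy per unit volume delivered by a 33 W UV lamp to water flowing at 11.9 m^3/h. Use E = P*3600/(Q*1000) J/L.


Energy delivered per hour = 33 W * 3600 s = 118800 J/h
Volume treated per hour = 11.9 m^3/h * 1000 = 11900 L/h
dose = 118800 / 11900 = 9.98319 J/L

9.98319 J/L


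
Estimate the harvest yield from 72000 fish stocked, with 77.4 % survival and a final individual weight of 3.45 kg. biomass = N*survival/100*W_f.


Survivors = 72000 * 77.4/100 = 55728 fish
Harvest biomass = survivors * W_f = 55728 * 3.45 = 192261.6 kg

192261.6 kg


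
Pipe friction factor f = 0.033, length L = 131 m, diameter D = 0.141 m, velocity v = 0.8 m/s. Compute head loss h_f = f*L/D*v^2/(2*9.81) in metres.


v^2 = 0.8^2 = 0.64 m^2/s^2
L/D = 131/0.141 = 929.07801
h_f = f*(L/D)*v^2/(2g) = 0.033 * 929.07801 * 0.64 / 19.62 = 1.00011 m

1.00011 m


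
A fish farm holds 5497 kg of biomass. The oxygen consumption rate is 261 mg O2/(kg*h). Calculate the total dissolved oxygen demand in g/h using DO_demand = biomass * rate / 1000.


Total O2 consumption (mg/h) = 5497 kg * 261 mg/(kg*h) = 1434717 mg/h
Convert to g/h: 1434717 / 1000 = 1434.717 g/h

1434.717 g/h


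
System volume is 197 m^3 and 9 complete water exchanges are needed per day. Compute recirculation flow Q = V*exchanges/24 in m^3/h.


Daily recirculation volume = 197 m^3 * 9 = 1773 m^3/day
Flow rate Q = daily volume / 24 h = 1773 / 24 = 73.875 m^3/h

73.875 m^3/h
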